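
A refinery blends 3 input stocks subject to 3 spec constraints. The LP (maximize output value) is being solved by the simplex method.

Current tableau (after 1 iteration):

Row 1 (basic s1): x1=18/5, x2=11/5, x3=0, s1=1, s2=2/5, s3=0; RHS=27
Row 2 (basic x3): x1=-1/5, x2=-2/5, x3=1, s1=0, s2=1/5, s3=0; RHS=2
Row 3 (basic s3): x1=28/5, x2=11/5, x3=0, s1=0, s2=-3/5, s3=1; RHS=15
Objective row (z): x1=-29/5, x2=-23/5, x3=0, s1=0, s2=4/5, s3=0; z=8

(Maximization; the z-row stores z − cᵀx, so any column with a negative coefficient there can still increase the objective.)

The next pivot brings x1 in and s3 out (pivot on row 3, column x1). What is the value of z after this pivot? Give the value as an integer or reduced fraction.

659/28

Minimum ratio for x1: 15/(28/5) = 75/28.
z changes by −(z-row coeff of x1)·ratio = −(-29/5)·(75/28) = 435/28.
New z = 8 + (435/28) = 659/28.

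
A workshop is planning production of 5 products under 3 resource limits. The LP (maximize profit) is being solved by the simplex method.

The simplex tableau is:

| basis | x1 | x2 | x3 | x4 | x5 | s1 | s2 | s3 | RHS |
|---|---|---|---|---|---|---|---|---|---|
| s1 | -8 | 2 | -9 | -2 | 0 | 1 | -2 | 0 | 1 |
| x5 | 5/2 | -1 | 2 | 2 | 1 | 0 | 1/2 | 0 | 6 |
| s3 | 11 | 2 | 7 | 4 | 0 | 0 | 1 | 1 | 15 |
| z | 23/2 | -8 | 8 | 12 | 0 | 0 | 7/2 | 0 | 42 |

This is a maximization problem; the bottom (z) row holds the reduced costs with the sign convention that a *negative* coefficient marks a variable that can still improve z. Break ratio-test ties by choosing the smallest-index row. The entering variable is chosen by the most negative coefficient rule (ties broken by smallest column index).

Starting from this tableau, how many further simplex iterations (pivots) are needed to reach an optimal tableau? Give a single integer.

pivot: x2 in, s1 out → z = 46
pivot: x3 in, s3 out → z = 141/2
No improving column remains; optimal.

2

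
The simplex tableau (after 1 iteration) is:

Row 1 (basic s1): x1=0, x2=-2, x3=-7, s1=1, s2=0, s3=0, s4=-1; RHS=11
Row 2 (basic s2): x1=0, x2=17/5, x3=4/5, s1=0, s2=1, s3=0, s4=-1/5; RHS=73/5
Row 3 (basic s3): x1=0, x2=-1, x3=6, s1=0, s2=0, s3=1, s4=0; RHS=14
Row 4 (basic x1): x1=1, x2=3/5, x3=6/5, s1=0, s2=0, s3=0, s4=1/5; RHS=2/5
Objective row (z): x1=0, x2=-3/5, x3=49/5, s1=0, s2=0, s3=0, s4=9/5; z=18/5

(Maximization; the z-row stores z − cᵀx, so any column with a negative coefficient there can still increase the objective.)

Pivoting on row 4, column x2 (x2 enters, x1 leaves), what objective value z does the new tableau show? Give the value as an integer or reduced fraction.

4

Minimum ratio for x2: (2/5)/(3/5) = 2/3.
z changes by −(z-row coeff of x2)·ratio = −(-3/5)·(2/3) = 2/5.
New z = 18/5 + (2/5) = 4.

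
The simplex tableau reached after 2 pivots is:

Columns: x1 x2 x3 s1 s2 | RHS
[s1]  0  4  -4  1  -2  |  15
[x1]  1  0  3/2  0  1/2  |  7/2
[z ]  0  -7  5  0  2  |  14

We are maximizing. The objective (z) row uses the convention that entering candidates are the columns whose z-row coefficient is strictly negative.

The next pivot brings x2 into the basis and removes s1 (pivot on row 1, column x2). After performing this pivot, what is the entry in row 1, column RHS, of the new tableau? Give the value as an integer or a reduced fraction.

Pivot element is row 1, column x2: 4.
Normalize row 1: new (row 1, RHS) = 15/4 = 15/4.
Row 1 is the pivot row, so the entry is 15/4.

15/4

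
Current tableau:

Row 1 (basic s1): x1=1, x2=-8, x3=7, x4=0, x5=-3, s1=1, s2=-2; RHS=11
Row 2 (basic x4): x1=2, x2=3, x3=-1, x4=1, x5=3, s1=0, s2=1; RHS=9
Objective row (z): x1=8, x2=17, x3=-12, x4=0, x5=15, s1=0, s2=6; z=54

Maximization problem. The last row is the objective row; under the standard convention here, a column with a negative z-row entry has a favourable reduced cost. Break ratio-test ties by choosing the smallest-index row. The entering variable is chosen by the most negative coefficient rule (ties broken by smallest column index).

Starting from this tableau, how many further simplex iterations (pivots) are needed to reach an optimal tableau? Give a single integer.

pivot: x3 in, s1 out → z = 510/7
No improving column remains; optimal.

1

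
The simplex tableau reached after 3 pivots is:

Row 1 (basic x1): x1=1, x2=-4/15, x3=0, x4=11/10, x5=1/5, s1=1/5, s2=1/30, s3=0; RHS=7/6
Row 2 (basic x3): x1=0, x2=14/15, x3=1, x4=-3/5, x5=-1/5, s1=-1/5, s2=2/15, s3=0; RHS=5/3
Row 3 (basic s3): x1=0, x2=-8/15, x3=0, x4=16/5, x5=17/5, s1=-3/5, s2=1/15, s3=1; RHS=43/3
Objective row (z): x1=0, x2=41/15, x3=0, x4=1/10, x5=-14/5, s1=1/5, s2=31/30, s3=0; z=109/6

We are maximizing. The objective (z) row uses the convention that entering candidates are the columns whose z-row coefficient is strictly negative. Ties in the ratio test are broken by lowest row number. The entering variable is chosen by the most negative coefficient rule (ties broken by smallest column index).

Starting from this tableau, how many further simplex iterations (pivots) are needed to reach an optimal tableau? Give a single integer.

pivot: x5 in, s3 out → z = 1019/34
pivot: s1 in, x1 out → z = 243/8
No improving column remains; optimal.

2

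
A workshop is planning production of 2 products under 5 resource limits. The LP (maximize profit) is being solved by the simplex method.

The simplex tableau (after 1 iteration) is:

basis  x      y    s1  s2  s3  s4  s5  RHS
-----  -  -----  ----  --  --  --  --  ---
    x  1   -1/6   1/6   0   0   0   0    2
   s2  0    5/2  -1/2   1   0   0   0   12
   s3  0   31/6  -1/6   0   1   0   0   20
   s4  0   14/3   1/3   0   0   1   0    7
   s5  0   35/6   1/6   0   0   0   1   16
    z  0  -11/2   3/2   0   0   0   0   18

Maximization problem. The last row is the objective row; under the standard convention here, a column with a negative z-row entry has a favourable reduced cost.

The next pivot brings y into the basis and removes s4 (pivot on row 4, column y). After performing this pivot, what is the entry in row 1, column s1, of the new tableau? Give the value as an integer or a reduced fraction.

Pivot element is row 4, column y: 14/3.
Normalize row 4: new (row 4, s1) = (1/3)/(14/3) = 1/14.
row 1 ← row 1 − (-1/6)·(new row 4): 1/6 − (-1/6)·(1/14) = 5/28.

5/28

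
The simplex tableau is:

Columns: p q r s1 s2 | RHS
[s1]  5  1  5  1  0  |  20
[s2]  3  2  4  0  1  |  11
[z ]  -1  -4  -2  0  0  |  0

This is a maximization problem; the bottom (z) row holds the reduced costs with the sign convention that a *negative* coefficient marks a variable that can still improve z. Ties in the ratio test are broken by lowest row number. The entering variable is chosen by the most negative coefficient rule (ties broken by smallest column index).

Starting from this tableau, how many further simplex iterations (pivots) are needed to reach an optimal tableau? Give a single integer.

1

pivot: q in, s2 out → z = 22
No improving column remains; optimal.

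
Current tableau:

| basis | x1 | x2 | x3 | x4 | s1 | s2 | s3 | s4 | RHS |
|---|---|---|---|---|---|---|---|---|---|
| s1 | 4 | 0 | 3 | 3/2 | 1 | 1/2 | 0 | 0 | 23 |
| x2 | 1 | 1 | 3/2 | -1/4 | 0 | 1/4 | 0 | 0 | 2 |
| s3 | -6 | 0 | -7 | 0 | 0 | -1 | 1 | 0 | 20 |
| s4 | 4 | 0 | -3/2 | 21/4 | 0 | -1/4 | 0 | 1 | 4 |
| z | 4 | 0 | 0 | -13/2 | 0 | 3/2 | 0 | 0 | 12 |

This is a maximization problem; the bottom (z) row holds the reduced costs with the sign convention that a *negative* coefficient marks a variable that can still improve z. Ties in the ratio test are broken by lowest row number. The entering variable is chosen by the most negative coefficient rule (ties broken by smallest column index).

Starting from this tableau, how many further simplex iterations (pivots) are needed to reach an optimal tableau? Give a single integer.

2

pivot: x4 in, s4 out → z = 356/21
pivot: x3 in, x2 out → z = 99/5
No improving column remains; optimal.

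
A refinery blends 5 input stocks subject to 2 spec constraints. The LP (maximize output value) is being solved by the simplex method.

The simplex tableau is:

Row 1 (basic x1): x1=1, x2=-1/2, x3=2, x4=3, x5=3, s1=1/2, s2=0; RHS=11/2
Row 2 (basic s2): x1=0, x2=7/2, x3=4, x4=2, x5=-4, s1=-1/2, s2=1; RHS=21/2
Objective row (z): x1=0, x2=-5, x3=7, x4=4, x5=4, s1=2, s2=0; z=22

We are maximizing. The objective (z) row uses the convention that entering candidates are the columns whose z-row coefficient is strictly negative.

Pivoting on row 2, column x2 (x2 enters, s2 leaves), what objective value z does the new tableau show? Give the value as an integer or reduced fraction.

Minimum ratio for x2: (21/2)/(7/2) = 3.
z changes by −(z-row coeff of x2)·ratio = −(-5)·3 = 15.
New z = 22 + 15 = 37.

37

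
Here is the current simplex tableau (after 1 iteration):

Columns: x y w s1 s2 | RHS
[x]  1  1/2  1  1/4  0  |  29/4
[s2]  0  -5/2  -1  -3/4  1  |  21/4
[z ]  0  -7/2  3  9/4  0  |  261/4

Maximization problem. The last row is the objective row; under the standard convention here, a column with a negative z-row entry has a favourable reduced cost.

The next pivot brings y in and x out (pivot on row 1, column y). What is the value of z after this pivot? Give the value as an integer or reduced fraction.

Minimum ratio for y: (29/4)/(1/2) = 29/2.
z changes by −(z-row coeff of y)·ratio = −(-7/2)·(29/2) = 203/4.
New z = 261/4 + (203/4) = 116.

116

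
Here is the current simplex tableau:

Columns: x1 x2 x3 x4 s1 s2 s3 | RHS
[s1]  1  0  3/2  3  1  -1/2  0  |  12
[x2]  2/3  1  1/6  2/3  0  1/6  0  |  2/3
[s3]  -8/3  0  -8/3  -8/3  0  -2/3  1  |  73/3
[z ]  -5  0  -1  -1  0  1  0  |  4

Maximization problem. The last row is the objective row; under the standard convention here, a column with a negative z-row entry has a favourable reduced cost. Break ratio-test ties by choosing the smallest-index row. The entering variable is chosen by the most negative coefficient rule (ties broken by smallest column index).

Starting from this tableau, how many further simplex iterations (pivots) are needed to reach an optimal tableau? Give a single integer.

1

pivot: x1 in, x2 out → z = 9
No improving column remains; optimal.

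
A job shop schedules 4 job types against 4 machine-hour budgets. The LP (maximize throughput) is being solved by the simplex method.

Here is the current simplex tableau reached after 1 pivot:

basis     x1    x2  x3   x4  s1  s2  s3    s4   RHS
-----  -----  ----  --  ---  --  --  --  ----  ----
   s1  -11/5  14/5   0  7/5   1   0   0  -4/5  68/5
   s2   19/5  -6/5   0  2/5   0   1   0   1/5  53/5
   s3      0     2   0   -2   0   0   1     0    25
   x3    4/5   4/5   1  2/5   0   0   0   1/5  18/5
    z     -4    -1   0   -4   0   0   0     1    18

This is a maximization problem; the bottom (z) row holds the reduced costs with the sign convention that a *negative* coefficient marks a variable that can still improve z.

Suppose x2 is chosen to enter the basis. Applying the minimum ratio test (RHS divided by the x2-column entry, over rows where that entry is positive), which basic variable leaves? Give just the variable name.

x3

Ratios: row 1 (s1): (68/5)/(14/5) = 34/7; row 2 (s2): entry -6/5 ≤ 0, skip; row 3 (s3): 25/2 = 25/2; row 4 (x3): (18/5)/(4/5) = 9/2.
Minimum ratio 9/2 is in the x3 row, so x3 leaves.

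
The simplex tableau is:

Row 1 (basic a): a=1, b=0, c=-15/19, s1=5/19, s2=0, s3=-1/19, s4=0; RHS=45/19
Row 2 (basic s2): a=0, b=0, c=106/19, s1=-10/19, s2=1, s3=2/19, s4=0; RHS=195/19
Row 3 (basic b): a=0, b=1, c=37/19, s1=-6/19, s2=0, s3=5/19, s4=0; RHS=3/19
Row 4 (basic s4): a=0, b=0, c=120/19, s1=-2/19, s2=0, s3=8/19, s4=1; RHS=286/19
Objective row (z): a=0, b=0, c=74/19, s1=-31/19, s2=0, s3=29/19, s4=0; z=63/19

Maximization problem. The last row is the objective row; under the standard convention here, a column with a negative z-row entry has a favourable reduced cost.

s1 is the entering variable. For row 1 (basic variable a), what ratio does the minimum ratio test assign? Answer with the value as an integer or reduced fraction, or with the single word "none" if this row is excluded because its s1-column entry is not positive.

9

Ratio = RHS / (s1 entry) = (45/19) / (5/19) = 9.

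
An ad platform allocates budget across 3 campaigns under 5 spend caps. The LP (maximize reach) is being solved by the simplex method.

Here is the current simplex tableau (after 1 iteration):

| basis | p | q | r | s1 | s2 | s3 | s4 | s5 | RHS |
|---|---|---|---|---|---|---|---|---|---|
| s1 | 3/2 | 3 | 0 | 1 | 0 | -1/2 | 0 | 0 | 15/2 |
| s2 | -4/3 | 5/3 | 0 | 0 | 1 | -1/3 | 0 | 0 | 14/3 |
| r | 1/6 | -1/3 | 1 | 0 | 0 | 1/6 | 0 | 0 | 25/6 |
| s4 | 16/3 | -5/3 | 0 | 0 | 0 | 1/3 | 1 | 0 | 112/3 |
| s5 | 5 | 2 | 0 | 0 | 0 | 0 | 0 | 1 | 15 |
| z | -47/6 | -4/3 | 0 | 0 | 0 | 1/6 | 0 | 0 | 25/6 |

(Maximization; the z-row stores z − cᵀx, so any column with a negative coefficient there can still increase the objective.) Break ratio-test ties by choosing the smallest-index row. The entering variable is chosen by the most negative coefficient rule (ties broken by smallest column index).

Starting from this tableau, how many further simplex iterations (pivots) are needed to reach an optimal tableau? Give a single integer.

pivot: p in, s5 out → z = 83/3
No improving column remains; optimal.

1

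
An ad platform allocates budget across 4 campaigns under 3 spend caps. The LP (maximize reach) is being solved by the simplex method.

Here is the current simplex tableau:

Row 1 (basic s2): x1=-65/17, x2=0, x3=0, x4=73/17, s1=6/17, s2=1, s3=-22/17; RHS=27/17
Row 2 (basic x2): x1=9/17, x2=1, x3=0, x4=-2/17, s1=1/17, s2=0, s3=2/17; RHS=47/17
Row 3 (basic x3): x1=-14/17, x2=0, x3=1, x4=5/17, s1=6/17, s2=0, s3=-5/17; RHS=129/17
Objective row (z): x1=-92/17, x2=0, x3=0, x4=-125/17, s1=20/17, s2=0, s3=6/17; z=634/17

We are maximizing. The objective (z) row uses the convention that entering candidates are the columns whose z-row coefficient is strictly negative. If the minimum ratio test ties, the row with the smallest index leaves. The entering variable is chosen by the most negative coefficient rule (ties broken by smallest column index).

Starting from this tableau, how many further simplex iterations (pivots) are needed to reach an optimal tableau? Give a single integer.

pivot: x4 in, s2 out → z = 2921/73
pivot: x1 in, x2 out → z = 3692/31
No improving column remains; optimal.

2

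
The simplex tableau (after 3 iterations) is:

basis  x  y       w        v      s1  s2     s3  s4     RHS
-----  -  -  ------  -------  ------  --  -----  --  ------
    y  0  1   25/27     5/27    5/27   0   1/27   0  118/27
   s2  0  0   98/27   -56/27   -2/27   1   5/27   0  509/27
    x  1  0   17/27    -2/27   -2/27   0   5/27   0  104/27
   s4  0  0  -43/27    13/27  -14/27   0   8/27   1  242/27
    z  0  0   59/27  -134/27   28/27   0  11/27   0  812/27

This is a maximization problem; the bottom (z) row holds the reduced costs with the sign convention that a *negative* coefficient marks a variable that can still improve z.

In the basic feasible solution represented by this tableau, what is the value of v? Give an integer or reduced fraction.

0

v is nonbasic (not in the basis column), so its value in the current BFS is 0.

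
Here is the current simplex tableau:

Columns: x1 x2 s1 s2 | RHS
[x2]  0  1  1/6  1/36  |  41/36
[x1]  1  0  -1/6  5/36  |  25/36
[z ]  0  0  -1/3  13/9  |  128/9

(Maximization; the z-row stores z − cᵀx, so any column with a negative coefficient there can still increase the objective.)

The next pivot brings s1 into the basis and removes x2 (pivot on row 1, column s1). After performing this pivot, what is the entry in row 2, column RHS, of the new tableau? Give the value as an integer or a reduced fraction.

11/6

Pivot element is row 1, column s1: 1/6.
Normalize row 1: new (row 1, RHS) = (41/36)/(1/6) = 41/6.
row 2 ← row 2 − (-1/6)·(new row 1): 25/36 − (-1/6)·(41/6) = 11/6.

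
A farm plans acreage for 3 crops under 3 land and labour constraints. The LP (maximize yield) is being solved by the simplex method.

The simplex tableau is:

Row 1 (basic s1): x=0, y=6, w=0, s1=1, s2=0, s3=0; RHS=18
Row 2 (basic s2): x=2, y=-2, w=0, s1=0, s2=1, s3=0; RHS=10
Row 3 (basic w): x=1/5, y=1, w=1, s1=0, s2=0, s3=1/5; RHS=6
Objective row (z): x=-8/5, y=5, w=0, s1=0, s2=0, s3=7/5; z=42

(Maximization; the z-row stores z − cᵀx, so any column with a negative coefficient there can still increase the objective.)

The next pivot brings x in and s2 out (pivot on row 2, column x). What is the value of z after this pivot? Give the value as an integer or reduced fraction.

Minimum ratio for x: 10/2 = 5.
z changes by −(z-row coeff of x)·ratio = −(-8/5)·5 = 8.
New z = 42 + 8 = 50.

50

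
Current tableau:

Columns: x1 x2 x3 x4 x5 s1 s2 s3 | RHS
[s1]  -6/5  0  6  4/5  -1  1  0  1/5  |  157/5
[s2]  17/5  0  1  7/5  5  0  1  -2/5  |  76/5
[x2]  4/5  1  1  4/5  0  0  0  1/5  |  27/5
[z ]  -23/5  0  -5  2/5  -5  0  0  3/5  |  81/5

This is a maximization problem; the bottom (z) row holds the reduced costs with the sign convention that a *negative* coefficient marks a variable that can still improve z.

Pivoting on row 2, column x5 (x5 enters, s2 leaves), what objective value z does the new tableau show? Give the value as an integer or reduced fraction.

Minimum ratio for x5: (76/5)/5 = 76/25.
z changes by −(z-row coeff of x5)·ratio = −(-5)·(76/25) = 76/5.
New z = 81/5 + (76/5) = 157/5.

157/5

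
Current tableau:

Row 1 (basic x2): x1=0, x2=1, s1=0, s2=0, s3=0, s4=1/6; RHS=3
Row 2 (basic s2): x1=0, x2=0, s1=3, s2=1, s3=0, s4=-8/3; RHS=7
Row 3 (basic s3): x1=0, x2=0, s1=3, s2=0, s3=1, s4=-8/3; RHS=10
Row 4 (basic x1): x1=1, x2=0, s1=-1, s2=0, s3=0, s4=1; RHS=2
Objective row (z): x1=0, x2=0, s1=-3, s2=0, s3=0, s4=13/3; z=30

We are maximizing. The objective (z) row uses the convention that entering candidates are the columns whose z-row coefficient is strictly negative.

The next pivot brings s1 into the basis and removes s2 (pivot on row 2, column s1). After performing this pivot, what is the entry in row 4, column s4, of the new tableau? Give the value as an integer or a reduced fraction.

1/9

Pivot element is row 2, column s1: 3.
Normalize row 2: new (row 2, s4) = (-8/3)/3 = -8/9.
row 4 ← row 4 − (-1)·(new row 2): 1 − (-1)·(-8/9) = 1/9.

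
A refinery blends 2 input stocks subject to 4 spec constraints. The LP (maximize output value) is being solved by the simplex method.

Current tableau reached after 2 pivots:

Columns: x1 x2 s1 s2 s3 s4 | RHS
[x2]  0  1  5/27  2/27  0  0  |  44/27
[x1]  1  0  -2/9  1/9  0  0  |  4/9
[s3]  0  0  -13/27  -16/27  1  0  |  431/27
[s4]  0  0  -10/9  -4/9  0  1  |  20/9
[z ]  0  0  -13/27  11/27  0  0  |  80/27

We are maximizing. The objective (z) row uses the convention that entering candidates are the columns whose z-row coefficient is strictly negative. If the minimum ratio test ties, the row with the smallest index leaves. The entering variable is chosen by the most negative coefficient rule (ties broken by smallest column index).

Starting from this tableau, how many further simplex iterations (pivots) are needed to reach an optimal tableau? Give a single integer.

1

pivot: s1 in, x2 out → z = 36/5
No improving column remains; optimal.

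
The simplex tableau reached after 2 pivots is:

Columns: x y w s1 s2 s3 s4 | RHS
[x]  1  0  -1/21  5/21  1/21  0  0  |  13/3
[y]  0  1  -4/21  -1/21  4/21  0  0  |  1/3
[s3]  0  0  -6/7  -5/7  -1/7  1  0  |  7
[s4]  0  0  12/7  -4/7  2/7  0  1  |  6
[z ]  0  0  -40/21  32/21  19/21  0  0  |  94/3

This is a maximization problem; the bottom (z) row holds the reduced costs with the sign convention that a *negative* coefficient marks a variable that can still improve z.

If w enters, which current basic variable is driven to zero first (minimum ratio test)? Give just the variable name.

Ratios: row 1 (x): entry -1/21 ≤ 0, skip; row 2 (y): entry -4/21 ≤ 0, skip; row 3 (s3): entry -6/7 ≤ 0, skip; row 4 (s4): 6/(12/7) = 7/2.
Minimum ratio 7/2 is in the s4 row, so s4 leaves.

s4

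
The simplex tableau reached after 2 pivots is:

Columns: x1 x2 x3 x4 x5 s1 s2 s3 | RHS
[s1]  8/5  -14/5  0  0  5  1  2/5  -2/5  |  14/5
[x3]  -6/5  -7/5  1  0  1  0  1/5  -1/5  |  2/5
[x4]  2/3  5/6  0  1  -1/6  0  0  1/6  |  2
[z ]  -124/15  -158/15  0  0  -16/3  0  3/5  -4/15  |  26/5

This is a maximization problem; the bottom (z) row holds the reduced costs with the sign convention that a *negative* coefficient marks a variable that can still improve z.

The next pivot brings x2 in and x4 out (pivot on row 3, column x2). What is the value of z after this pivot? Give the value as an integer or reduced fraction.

762/25

Minimum ratio for x2: 2/(5/6) = 12/5.
z changes by −(z-row coeff of x2)·ratio = −(-158/15)·(12/5) = 632/25.
New z = 26/5 + (632/25) = 762/25.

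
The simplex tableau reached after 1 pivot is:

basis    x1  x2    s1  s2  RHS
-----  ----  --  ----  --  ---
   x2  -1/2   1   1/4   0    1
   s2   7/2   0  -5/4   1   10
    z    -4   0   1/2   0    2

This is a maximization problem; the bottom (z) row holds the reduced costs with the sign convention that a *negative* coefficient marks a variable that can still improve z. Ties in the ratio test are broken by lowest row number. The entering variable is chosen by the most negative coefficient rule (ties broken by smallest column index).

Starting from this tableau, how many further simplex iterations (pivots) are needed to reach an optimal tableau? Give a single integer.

pivot: x1 in, s2 out → z = 94/7
pivot: s1 in, x2 out → z = 45
No improving column remains; optimal.

2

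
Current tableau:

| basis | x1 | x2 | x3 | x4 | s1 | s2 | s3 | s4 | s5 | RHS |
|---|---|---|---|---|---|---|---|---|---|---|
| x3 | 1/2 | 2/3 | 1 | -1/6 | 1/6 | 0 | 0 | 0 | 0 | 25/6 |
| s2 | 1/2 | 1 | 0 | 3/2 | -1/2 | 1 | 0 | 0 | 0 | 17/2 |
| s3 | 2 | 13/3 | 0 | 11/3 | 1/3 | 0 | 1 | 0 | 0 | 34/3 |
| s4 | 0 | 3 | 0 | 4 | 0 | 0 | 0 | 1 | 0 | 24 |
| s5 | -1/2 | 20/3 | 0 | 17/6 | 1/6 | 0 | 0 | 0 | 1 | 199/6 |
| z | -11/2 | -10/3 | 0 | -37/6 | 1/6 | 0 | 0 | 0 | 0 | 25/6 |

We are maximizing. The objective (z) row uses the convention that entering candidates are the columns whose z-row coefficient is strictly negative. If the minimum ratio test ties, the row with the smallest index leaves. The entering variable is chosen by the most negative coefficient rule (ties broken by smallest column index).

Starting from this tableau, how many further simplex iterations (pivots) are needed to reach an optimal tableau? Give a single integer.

pivot: x4 in, s3 out → z = 511/22
pivot: x1 in, x4 out → z = 106/3
No improving column remains; optimal.

2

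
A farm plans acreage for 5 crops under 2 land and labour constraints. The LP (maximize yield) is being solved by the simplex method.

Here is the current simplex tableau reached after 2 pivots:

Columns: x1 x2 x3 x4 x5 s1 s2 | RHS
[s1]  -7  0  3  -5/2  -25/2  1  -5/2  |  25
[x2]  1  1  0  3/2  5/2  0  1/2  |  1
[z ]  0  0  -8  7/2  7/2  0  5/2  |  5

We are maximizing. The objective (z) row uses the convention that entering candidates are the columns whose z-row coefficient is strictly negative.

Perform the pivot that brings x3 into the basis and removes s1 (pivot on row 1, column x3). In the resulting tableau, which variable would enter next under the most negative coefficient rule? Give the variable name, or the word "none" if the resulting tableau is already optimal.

x5

Pivot element 3. New z-row = old z-row − (-8)·(row 1/3).
Updated z-row coefficients: x1: -56/3, x2: 0, x3: 0, x4: -19/6, x5: -179/6, s1: 8/3, s2: -25/6.
The most negative is -179/6 in column x5, so x5 would enter next.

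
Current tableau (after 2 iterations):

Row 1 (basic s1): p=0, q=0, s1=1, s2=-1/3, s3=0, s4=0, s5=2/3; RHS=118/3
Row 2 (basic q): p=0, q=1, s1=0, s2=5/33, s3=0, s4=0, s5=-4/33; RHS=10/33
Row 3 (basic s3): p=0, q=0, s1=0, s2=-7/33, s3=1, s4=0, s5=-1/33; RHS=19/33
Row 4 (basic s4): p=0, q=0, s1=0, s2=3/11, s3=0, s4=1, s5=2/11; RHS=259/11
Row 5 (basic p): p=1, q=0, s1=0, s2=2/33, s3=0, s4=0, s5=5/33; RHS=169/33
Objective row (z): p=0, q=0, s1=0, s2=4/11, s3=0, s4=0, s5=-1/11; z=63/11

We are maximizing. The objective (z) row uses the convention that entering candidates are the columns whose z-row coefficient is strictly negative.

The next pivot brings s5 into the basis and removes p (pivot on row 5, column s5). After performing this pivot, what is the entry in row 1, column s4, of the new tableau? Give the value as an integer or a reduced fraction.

Pivot element is row 5, column s5: 5/33.
Normalize row 5: new (row 5, s4) = 0/(5/33) = 0.
row 1 ← row 1 − (2/3)·(new row 5): 0 − (2/3)·0 = 0.

0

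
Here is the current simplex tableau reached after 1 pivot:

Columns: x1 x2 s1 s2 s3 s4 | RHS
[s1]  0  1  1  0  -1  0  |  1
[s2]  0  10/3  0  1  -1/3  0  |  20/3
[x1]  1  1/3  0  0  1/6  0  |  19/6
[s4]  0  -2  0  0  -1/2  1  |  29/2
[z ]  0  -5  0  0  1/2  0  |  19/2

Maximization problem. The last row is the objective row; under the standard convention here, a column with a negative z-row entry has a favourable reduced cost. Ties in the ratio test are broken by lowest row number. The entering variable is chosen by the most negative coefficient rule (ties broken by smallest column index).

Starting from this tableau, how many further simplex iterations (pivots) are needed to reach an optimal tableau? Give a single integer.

pivot: x2 in, s1 out → z = 29/2
pivot: s3 in, s2 out → z = 39/2
No improving column remains; optimal.

2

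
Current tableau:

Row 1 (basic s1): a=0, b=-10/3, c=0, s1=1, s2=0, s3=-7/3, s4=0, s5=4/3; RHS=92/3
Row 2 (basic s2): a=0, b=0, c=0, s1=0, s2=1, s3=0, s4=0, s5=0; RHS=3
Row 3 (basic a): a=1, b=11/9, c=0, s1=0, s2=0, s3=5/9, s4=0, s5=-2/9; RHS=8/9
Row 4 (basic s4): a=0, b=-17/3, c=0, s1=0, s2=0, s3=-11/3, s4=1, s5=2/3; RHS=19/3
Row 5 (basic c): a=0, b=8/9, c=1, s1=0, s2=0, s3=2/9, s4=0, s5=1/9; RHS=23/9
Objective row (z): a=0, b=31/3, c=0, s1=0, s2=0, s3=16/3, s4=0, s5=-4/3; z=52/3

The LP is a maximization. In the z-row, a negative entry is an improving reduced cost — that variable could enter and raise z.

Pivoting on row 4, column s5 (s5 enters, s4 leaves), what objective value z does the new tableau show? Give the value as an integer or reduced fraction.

Minimum ratio for s5: (19/3)/(2/3) = 19/2.
z changes by −(z-row coeff of s5)·ratio = −(-4/3)·(19/2) = 38/3.
New z = 52/3 + (38/3) = 30.

30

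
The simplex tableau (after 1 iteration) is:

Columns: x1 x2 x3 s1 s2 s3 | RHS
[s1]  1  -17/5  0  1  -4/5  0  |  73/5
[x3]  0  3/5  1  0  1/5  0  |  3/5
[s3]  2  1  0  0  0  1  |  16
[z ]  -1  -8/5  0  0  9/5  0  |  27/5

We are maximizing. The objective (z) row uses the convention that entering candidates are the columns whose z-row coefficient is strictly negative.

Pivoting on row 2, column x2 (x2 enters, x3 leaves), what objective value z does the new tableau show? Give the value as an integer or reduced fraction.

7

Minimum ratio for x2: (3/5)/(3/5) = 1.
z changes by −(z-row coeff of x2)·ratio = −(-8/5)·1 = 8/5.
New z = 27/5 + (8/5) = 7.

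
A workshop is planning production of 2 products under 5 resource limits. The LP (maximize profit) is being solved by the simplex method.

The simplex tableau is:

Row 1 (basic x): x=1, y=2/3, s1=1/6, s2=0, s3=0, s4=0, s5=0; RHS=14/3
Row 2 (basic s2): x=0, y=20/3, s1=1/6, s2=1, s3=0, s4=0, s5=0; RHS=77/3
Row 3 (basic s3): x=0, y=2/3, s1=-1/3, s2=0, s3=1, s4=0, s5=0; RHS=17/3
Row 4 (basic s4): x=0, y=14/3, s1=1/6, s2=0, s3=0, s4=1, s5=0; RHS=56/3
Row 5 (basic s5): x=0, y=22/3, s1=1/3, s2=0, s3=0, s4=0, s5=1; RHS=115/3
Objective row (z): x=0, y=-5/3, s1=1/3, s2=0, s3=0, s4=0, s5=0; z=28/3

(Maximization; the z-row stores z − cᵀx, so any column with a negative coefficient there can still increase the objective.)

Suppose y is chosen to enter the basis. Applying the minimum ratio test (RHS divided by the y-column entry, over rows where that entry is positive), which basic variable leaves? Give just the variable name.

s2

Ratios: row 1 (x): (14/3)/(2/3) = 7; row 2 (s2): (77/3)/(20/3) = 77/20; row 3 (s3): (17/3)/(2/3) = 17/2; row 4 (s4): (56/3)/(14/3) = 4; row 5 (s5): (115/3)/(22/3) = 115/22.
Minimum ratio 77/20 is in the s2 row, so s2 leaves.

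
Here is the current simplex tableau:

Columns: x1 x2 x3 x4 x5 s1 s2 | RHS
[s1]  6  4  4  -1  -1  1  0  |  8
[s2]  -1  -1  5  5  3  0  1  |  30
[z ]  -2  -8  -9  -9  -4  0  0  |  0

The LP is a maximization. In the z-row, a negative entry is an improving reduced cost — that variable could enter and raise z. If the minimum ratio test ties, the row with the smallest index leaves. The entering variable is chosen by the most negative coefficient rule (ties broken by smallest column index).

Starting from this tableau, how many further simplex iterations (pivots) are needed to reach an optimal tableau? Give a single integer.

3

pivot: x3 in, s1 out → z = 18
pivot: x4 in, s2 out → z = 54
pivot: x2 in, x3 out → z = 1712/19
No improving column remains; optimal.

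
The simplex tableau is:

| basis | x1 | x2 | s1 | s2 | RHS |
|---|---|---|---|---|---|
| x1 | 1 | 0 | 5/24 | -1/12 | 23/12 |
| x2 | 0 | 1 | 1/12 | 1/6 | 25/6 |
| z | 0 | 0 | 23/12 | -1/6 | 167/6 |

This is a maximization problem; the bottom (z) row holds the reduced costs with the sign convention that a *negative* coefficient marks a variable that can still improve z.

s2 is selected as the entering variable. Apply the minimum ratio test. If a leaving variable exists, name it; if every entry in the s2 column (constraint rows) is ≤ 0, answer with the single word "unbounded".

Ratios: row 1 (x1): entry -1/12 ≤ 0, skip; row 2 (x2): (25/6)/(1/6) = 25.
Minimum ratio is in the x2 row, so x2 leaves.

x2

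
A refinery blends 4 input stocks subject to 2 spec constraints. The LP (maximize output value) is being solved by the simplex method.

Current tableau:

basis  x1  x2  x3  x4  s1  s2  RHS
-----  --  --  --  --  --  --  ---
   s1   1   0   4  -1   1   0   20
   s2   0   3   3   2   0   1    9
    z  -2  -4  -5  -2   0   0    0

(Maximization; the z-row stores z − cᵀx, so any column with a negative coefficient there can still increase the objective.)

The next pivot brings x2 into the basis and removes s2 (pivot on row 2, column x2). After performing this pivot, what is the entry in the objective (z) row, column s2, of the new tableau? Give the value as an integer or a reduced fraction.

Pivot element is row 2, column x2: 3.
Normalize row 2: new (row 2, s2) = 1/3 = 1/3.
z-row ← z-row − (-4)·(new row 2): 0 − (-4)·(1/3) = 4/3.

4/3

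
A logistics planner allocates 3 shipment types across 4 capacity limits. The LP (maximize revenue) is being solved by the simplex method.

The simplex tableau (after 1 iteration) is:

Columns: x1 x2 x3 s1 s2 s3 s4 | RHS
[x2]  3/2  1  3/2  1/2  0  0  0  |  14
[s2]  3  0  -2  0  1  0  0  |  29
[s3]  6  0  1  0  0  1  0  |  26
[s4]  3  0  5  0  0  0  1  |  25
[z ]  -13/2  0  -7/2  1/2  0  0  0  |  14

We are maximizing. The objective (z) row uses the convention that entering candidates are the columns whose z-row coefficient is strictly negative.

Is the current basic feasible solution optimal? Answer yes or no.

Column x1 has objective-row coefficient -13/2, which is negative; an improving pivot exists, so not yet optimal.

no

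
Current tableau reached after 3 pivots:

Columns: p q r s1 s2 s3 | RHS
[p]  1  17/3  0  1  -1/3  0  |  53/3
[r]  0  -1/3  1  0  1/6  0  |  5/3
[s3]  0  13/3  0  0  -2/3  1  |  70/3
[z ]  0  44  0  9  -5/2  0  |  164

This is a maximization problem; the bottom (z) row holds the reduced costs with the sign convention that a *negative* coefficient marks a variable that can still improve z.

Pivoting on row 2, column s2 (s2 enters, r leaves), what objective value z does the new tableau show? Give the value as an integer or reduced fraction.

Minimum ratio for s2: (5/3)/(1/6) = 10.
z changes by −(z-row coeff of s2)·ratio = −(-5/2)·10 = 25.
New z = 164 + 25 = 189.

189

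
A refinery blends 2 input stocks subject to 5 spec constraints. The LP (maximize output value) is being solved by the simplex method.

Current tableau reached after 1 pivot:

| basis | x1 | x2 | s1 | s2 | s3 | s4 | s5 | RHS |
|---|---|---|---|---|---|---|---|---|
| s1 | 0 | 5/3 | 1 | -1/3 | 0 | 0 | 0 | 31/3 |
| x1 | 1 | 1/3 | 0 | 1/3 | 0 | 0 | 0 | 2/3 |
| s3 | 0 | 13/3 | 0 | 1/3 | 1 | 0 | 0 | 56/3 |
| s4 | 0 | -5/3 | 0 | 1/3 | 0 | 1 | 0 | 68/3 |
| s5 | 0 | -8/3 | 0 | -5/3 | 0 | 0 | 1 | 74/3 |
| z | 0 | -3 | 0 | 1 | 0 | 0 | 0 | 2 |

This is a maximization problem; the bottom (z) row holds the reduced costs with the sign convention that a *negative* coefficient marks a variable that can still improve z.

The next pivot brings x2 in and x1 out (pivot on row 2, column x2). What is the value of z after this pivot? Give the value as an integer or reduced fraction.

Minimum ratio for x2: (2/3)/(1/3) = 2.
z changes by −(z-row coeff of x2)·ratio = −(-3)·2 = 6.
New z = 2 + 6 = 8.

8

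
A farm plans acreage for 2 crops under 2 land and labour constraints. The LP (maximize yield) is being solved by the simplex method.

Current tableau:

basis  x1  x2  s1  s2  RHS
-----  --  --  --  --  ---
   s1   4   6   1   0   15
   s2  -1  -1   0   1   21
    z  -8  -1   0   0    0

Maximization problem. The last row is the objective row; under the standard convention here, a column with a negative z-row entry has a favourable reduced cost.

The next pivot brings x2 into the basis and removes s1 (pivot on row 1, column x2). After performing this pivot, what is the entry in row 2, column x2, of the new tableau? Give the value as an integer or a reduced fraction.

0

Pivot element is row 1, column x2: 6.
Normalize row 1: new (row 1, x2) = 6/6 = 1.
row 2 ← row 2 − (-1)·(new row 1): -1 − (-1)·1 = 0.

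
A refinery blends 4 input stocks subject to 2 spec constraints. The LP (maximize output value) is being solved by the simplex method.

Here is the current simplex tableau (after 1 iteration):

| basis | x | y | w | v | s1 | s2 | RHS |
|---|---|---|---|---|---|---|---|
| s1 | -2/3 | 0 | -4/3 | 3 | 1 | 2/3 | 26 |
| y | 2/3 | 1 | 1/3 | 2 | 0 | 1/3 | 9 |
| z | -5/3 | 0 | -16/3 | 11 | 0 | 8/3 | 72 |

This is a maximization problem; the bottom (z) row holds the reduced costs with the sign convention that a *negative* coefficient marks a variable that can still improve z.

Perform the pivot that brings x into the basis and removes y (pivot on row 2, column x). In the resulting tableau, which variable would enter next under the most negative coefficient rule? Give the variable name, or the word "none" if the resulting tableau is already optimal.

Pivot element 2/3. New z-row = old z-row − (-5/3)·(row 2/(2/3)).
Updated z-row coefficients: x: 0, y: 5/2, w: -9/2, v: 16, s1: 0, s2: 7/2.
The most negative is -9/2 in column w, so w would enter next.

w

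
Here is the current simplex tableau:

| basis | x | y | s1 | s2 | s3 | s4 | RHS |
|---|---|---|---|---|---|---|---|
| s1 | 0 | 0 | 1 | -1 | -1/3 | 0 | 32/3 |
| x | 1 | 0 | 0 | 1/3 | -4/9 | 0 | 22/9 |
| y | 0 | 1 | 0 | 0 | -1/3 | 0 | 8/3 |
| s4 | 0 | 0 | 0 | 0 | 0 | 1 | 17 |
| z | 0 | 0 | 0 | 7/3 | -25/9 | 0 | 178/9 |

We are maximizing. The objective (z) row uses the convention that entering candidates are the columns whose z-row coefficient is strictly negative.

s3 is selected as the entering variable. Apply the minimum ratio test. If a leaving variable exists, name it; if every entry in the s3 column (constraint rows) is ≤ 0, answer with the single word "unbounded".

s3-column entries: row 1: -1/3, row 2: -4/9, row 3: -1/3, row 4: 0. All ≤ 0, so s3 can increase without bound; the LP is unbounded in this direction.

unbounded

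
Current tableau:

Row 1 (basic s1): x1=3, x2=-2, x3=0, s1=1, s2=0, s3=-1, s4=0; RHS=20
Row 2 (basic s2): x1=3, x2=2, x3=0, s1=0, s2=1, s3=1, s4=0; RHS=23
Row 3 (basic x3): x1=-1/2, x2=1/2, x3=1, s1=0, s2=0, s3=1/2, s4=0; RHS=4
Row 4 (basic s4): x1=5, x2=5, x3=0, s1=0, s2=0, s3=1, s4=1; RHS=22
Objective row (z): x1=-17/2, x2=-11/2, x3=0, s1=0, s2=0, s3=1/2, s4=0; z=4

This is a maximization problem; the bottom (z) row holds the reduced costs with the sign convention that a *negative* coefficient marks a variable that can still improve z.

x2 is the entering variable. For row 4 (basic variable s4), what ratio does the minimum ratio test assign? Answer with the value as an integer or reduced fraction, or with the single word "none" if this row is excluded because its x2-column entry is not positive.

Ratio = RHS / (x2 entry) = 22 / 5 = 22/5.

22/5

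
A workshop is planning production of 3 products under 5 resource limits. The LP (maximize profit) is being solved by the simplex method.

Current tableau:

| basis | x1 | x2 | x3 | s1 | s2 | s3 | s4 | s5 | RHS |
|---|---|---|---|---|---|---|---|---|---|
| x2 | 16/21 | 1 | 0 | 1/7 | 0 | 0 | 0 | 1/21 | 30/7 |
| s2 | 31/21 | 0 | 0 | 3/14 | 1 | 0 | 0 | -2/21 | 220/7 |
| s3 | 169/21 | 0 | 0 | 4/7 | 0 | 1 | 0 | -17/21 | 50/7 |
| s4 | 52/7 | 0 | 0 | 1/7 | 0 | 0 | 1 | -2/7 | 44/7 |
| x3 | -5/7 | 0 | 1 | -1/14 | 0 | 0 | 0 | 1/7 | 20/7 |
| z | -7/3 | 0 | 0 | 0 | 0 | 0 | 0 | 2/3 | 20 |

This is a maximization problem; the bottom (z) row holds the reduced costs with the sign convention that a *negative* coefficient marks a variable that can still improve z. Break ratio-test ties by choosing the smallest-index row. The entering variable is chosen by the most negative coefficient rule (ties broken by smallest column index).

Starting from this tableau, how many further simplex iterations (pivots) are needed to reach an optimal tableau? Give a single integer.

1

pivot: x1 in, s4 out → z = 857/39
No improving column remains; optimal.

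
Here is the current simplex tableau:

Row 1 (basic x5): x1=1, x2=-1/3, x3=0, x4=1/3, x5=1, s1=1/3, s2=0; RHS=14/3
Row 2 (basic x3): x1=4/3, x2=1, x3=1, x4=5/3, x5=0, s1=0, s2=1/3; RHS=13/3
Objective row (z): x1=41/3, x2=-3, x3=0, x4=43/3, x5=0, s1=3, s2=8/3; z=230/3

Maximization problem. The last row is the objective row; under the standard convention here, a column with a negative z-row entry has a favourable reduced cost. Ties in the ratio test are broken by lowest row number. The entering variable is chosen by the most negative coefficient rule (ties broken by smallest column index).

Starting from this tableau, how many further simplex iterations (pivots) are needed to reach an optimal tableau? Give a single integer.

pivot: x2 in, x3 out → z = 269/3
No improving column remains; optimal.

1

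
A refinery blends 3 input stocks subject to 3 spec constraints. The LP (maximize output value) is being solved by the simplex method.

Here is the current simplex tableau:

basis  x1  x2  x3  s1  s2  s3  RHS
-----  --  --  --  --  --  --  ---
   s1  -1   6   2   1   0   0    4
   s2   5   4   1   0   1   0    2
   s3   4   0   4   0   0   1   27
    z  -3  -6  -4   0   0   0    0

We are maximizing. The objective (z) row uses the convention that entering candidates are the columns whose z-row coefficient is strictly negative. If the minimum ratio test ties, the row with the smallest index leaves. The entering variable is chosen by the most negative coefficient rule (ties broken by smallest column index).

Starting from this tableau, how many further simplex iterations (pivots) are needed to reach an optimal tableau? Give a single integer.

pivot: x2 in, s2 out → z = 3
pivot: x3 in, s1 out → z = 8
pivot: x1 in, x2 out → z = 8
No improving column remains; optimal.

3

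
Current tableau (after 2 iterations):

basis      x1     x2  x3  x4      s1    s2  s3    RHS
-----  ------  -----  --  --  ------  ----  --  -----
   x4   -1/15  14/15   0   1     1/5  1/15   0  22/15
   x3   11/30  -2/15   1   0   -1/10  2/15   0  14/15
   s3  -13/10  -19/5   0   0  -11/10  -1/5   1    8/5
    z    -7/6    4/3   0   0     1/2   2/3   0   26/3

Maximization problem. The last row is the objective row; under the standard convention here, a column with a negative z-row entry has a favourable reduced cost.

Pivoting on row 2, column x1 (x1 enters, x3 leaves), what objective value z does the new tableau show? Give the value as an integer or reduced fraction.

Minimum ratio for x1: (14/15)/(11/30) = 28/11.
z changes by −(z-row coeff of x1)·ratio = −(-7/6)·(28/11) = 98/33.
New z = 26/3 + (98/33) = 128/11.

128/11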